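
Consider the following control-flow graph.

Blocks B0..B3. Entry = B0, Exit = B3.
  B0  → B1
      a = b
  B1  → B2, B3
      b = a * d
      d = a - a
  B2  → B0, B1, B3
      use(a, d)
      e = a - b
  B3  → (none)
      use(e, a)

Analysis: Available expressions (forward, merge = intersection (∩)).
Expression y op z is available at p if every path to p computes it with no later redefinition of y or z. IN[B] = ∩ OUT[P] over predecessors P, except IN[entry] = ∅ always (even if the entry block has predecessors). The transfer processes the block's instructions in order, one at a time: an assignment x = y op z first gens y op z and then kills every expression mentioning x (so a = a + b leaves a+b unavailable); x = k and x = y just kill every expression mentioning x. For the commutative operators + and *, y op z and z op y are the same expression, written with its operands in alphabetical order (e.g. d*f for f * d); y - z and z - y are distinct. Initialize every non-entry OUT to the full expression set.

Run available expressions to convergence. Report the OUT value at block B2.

Per-block solution:
  B0:   IN={}   OUT={}
  B1:   IN={}   OUT={a-a}
  B2:   IN={a-a}   OUT={a-a, a-b}
  B3:   IN={a-a}   OUT={a-a}

Merge at B2: IN[B2] = OUT[B1] = {a-a}
Applying B2's transfer function to that IN value gives OUT[B2] (row B2 above).

Answer: {a-a, a-b}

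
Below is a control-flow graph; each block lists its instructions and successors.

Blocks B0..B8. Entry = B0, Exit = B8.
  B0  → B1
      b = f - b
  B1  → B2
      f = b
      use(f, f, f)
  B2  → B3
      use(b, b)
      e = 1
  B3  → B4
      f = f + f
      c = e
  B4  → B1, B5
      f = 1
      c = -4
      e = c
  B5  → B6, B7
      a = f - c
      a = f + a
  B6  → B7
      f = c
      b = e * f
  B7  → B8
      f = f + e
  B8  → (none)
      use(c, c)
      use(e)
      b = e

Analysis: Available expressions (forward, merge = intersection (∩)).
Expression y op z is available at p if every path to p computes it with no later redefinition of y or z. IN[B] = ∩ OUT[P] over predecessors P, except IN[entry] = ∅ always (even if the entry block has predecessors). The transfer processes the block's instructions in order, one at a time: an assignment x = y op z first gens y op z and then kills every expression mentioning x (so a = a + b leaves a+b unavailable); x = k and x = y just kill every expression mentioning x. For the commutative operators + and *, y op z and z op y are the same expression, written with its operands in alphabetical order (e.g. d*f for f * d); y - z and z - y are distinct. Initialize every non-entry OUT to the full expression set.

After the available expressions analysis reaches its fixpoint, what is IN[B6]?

Fixpoint table:
  B0: | IN={} | OUT={}
  B1: | IN={} | OUT={}
  B2: | IN={} | OUT={}
  B3: | IN={} | OUT={}
  B4: | IN={} | OUT={}
  B5: | IN={} | OUT={f-c}
  B6: | IN={f-c} | OUT={e*f}
  B7: | IN={} | OUT={}
  B8: | IN={} | OUT={}

Merge at B6: IN[B6] = OUT[B5] = {f-c}

Answer: {f-c}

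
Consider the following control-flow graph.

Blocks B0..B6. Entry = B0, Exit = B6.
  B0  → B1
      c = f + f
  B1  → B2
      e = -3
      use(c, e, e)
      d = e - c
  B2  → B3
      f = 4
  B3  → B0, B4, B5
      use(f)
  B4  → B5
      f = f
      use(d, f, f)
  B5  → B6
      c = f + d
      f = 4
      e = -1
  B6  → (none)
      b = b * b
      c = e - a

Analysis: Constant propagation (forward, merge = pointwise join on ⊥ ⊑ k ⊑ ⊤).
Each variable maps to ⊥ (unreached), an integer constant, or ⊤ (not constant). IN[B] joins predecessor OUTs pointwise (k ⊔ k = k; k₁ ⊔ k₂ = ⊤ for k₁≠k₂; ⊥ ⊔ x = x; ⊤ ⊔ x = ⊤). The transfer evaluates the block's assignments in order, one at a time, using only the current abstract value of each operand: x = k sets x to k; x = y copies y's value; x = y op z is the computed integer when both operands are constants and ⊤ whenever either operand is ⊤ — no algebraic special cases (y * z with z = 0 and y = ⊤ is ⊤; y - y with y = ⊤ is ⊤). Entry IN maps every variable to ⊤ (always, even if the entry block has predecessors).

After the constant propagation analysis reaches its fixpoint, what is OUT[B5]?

Fixpoint table:
  B0: | IN=(all ⊤) | OUT=(all ⊤)
  B1: | IN=(all ⊤) | OUT={e:-3; rest ⊤}
  B2: | IN={e:-3; rest ⊤} | OUT={e:-3, f:4; rest ⊤}
  B3: | IN={e:-3, f:4; rest ⊤} | OUT={e:-3, f:4; rest ⊤}
  B4: | IN={e:-3, f:4; rest ⊤} | OUT={e:-3, f:4; rest ⊤}
  B5: | IN={e:-3, f:4; rest ⊤} | OUT={e:-1, f:4; rest ⊤}
  B6: | IN={e:-1, f:4; rest ⊤} | OUT={e:-1, f:4; rest ⊤}

Merge at B5: IN[B5] = OUT[B3] ⊔ OUT[B4] = {a: ⊤, b: ⊤, c: ⊤, d: ⊤, e: -3, f: 4}
Applying B5's transfer function to that IN value gives OUT[B5] (row B5 above).

Answer: {a: ⊤, b: ⊤, c: ⊤, d: ⊤, e: -1, f: 4}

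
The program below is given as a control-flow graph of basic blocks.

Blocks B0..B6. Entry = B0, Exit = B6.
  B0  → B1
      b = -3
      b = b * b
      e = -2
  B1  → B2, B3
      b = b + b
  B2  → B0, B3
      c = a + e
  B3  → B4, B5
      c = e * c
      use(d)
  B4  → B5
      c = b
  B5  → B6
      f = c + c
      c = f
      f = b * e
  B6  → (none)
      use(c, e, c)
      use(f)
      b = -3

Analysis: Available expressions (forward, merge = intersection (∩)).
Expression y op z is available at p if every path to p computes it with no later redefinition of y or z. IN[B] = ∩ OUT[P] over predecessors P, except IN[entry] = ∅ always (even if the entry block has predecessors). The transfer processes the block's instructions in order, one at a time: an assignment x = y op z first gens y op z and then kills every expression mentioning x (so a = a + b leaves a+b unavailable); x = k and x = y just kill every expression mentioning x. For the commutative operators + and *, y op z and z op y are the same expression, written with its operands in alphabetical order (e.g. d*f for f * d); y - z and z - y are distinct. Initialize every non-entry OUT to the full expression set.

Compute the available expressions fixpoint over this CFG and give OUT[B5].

Per-block solution:
  B0:  IN={}  OUT={}
  B1:  IN={}  OUT={}
  B2:  IN={}  OUT={a+e}
  B3:  IN={}  OUT={}
  B4:  IN={}  OUT={}
  B5:  IN={}  OUT={b*e}
  B6:  IN={b*e}  OUT={}

Merge at B5: IN[B5] = OUT[B3] ∩ OUT[B4] = {}
Applying B5's transfer function to that IN value gives OUT[B5] (row B5 above).

Answer: {b*e}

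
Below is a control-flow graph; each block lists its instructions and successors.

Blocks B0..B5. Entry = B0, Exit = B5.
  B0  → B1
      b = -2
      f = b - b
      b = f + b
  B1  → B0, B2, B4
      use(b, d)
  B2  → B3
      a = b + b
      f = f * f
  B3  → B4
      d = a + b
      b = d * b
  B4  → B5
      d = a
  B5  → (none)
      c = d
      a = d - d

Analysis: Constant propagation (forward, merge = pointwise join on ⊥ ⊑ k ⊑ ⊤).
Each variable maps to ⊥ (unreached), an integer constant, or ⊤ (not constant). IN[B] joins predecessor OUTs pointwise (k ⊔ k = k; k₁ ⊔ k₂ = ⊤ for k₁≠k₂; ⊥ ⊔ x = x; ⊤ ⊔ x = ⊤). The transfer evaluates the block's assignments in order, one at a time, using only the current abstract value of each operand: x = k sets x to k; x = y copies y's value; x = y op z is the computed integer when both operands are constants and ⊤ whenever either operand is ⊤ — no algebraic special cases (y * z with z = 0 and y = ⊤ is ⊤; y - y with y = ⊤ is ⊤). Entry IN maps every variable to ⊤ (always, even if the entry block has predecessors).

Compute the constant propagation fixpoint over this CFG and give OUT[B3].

Converged values:
  B0: | IN=(all ⊤) | OUT={b:-2, f:0; rest ⊤}
  B1: | IN={b:-2, f:0; rest ⊤} | OUT={b:-2, f:0; rest ⊤}
  B2: | IN={b:-2, f:0; rest ⊤} | OUT={a:-4, b:-2, f:0; rest ⊤}
  B3: | IN={a:-4, b:-2, f:0; rest ⊤} | OUT={a:-4, b:12, d:-6, f:0; rest ⊤}
  B4: | IN={f:0; rest ⊤} | OUT={f:0; rest ⊤}
  B5: | IN={f:0; rest ⊤} | OUT={f:0; rest ⊤}

Merge at B3: IN[B3] = OUT[B2] = {a: -4, b: -2, c: ⊤, d: ⊤, e: ⊤, f: 0}
Applying B3's transfer function to that IN value gives OUT[B3] (row B3 above).

Answer: {a: -4, b: 12, c: ⊤, d: -6, e: ⊤, f: 0}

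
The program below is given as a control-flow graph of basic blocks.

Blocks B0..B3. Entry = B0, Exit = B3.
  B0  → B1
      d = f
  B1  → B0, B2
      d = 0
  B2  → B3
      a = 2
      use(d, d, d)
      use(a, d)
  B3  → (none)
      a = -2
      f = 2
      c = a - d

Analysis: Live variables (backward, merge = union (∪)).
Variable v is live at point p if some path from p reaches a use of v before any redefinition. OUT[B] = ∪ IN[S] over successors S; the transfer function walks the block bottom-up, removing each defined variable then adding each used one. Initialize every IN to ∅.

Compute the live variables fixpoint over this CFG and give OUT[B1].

Answer: {d, f}

Derivation:
Converged values:
  B0: | IN={f} | OUT={f}
  B1: | IN={f} | OUT={d, f}
  B2: | IN={d} | OUT={d}
  B3: | IN={d} | OUT={}

Merge at B1: OUT[B1] = IN[B0] ⊔ IN[B2] = {d, f}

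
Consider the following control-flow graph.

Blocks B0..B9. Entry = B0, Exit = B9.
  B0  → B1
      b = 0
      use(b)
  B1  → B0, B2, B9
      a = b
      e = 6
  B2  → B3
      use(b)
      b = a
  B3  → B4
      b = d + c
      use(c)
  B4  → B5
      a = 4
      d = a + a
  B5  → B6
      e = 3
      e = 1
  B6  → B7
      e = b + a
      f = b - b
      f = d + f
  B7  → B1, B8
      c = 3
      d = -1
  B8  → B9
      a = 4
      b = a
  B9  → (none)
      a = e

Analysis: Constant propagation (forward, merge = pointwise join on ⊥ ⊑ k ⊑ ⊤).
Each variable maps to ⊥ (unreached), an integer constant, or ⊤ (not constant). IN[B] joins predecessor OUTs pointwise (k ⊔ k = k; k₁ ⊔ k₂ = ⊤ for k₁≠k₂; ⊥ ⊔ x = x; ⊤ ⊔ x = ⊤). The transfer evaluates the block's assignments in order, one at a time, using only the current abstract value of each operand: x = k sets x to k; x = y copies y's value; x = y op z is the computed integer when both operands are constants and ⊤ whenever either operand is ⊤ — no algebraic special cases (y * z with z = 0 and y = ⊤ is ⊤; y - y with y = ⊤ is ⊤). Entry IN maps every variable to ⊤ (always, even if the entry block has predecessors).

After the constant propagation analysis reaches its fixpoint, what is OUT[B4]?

Converged values:
  B0: | IN=(all ⊤) | OUT={b:0; rest ⊤}
  B1: | IN=(all ⊤) | OUT={e:6; rest ⊤}
  B2: | IN={e:6; rest ⊤} | OUT={e:6; rest ⊤}
  B3: | IN={e:6; rest ⊤} | OUT={e:6; rest ⊤}
  B4: | IN={e:6; rest ⊤} | OUT={a:4, d:8, e:6; rest ⊤}
  B5: | IN={a:4, d:8, e:6; rest ⊤} | OUT={a:4, d:8, e:1; rest ⊤}
  B6: | IN={a:4, d:8, e:1; rest ⊤} | OUT={a:4, d:8; rest ⊤}
  B7: | IN={a:4, d:8; rest ⊤} | OUT={a:4, c:3, d:-1; rest ⊤}
  B8: | IN={a:4, c:3, d:-1; rest ⊤} | OUT={a:4, b:4, c:3, d:-1; rest ⊤}
  B9: | IN=(all ⊤) | OUT=(all ⊤)

Merge at B4: IN[B4] = OUT[B3] = {a: ⊤, b: ⊤, c: ⊤, d: ⊤, e: 6, f: ⊤}
Applying B4's transfer function to that IN value gives OUT[B4] (row B4 above).

Answer: {a: 4, b: ⊤, c: ⊤, d: 8, e: 6, f: ⊤}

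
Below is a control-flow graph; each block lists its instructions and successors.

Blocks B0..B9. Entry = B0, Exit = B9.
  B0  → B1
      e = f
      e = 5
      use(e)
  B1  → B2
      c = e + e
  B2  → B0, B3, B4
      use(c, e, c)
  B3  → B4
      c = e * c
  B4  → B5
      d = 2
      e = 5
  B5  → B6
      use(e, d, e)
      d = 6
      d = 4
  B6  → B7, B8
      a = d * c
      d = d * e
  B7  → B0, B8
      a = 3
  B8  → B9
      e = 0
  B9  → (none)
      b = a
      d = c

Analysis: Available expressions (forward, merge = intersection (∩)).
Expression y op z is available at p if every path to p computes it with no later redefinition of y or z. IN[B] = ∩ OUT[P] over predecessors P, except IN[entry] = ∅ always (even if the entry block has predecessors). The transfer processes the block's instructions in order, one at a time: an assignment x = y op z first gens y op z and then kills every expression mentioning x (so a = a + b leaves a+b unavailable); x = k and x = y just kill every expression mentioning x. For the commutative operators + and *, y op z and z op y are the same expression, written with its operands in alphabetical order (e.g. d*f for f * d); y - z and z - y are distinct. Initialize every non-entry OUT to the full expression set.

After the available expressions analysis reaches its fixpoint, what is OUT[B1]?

Answer: {e+e}

Derivation:
Converged values:
  B0: | IN={} | OUT={}
  B1: | IN={} | OUT={e+e}
  B2: | IN={e+e} | OUT={e+e}
  B3: | IN={e+e} | OUT={e+e}
  B4: | IN={e+e} | OUT={}
  B5: | IN={} | OUT={}
  B6: | IN={} | OUT={}
  B7: | IN={} | OUT={}
  B8: | IN={} | OUT={}
  B9: | IN={} | OUT={}

Merge at B1: IN[B1] = OUT[B0] = {}
Applying B1's transfer function to that IN value gives OUT[B1] (row B1 above).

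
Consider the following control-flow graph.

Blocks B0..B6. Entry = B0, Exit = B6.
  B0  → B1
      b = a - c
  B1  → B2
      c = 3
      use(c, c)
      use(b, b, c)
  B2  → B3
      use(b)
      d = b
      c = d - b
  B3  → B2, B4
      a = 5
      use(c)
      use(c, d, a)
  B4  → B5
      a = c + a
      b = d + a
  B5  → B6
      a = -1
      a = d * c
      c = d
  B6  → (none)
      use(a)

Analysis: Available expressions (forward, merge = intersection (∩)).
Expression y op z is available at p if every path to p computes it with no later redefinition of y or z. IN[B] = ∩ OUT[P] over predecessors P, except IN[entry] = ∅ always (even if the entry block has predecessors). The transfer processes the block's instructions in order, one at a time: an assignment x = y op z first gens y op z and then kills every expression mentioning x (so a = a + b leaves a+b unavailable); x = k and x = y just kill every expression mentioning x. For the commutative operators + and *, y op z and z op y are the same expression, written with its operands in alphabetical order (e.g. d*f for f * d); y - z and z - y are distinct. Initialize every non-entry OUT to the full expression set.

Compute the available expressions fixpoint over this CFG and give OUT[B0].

Answer: {a-c}

Trace:
Fixpoint table:
  B0: | IN={} | OUT={a-c}
  B1: | IN={a-c} | OUT={}
  B2: | IN={} | OUT={d-b}
  B3: | IN={d-b} | OUT={d-b}
  B4: | IN={d-b} | OUT={a+d}
  B5: | IN={a+d} | OUT={}
  B6: | IN={} | OUT={}

B0 is the boundary node: IN[B0] = {}
Applying B0's transfer function to that IN value gives OUT[B0] (row B0 above).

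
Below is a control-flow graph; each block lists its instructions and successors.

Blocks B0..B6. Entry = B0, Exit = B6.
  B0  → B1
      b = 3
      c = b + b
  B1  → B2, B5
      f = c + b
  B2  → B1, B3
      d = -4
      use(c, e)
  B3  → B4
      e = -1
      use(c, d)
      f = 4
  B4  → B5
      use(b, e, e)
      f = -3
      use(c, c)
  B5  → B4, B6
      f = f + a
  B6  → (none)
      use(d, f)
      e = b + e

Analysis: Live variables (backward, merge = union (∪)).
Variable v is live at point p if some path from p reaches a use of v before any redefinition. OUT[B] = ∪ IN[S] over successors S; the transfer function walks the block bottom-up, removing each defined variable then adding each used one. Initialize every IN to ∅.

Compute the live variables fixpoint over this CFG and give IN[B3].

Per-block solution:
  B0: | IN={a, d, e} | OUT={a, b, c, d, e}
  B1: | IN={a, b, c, d, e} | OUT={a, b, c, d, e, f}
  B2: | IN={a, b, c, e} | OUT={a, b, c, d, e}
  B3: | IN={a, b, c, d} | OUT={a, b, c, d, e}
  B4: | IN={a, b, c, d, e} | OUT={a, b, c, d, e, f}
  B5: | IN={a, b, c, d, e, f} | OUT={a, b, c, d, e, f}
  B6: | IN={b, d, e, f} | OUT={}

Merge at B3: OUT[B3] = IN[B4] = {a, b, c, d, e}
Applying B3's transfer function to that OUT value gives IN[B3] (row B3 above).

Answer: {a, b, c, d}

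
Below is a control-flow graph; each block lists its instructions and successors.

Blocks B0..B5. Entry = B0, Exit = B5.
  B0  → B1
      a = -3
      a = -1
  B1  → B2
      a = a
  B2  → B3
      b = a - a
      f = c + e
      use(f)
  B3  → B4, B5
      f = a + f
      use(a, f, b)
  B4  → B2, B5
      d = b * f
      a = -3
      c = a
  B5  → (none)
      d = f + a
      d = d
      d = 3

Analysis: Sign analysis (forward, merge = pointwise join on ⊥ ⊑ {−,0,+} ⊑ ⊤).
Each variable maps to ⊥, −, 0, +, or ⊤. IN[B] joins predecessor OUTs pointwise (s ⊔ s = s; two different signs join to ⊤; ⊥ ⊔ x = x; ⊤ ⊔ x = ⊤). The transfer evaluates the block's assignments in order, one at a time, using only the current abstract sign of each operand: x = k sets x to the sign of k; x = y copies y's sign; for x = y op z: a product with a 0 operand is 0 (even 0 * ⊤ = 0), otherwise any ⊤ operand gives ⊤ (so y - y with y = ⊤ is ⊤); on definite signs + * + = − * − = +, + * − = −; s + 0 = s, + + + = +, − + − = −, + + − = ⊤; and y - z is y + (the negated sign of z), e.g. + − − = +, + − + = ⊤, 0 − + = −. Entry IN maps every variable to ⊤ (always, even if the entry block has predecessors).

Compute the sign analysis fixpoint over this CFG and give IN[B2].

Answer: {a: -, b: ⊤, c: ⊤, d: ⊤, e: ⊤, f: ⊤}

Working:
Converged values:
  B0:   IN=(all ⊤)   OUT={a:-; rest ⊤}
  B1:   IN={a:-; rest ⊤}   OUT={a:-; rest ⊤}
  B2:   IN={a:-; rest ⊤}   OUT={a:-; rest ⊤}
  B3:   IN={a:-; rest ⊤}   OUT={a:-; rest ⊤}
  B4:   IN={a:-; rest ⊤}   OUT={a:-, c:-; rest ⊤}
  B5:   IN={a:-; rest ⊤}   OUT={a:-, d:+; rest ⊤}

Merge at B2: IN[B2] = OUT[B1] ⊔ OUT[B4] = {a: -, b: ⊤, c: ⊤, d: ⊤, e: ⊤, f: ⊤}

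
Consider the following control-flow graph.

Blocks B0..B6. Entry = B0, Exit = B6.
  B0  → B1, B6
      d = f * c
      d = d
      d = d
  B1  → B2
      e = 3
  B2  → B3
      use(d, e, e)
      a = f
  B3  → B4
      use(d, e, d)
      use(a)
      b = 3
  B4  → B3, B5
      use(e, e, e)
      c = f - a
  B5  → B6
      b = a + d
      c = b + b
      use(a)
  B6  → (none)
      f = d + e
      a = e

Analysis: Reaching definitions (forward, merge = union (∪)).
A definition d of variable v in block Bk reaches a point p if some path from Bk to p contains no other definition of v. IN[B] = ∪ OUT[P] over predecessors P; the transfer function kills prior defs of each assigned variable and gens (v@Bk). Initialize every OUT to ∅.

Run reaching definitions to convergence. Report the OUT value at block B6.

Answer: {a@B6, b@B5, c@B5, d@B0, e@B1, f@B6}

Working:
Fixpoint table:
  B0:  IN={}  OUT={d@B0}
  B1:  IN={d@B0}  OUT={d@B0, e@B1}
  B2:  IN={d@B0, e@B1}  OUT={a@B2, d@B0, e@B1}
  B3:  IN={a@B2, b@B3, c@B4, d@B0, e@B1}  OUT={a@B2, b@B3, c@B4, d@B0, e@B1}
  B4:  IN={a@B2, b@B3, c@B4, d@B0, e@B1}  OUT={a@B2, b@B3, c@B4, d@B0, e@B1}
  B5:  IN={a@B2, b@B3, c@B4, d@B0, e@B1}  OUT={a@B2, b@B5, c@B5, d@B0, e@B1}
  B6:  IN={a@B2, b@B5, c@B5, d@B0, e@B1}  OUT={a@B6, b@B5, c@B5, d@B0, e@B1, f@B6}

Merge at B6: IN[B6] = OUT[B0] ⊔ OUT[B5] = {a@B2, b@B5, c@B5, d@B0, e@B1}
Applying B6's transfer function to that IN value gives OUT[B6] (row B6 above).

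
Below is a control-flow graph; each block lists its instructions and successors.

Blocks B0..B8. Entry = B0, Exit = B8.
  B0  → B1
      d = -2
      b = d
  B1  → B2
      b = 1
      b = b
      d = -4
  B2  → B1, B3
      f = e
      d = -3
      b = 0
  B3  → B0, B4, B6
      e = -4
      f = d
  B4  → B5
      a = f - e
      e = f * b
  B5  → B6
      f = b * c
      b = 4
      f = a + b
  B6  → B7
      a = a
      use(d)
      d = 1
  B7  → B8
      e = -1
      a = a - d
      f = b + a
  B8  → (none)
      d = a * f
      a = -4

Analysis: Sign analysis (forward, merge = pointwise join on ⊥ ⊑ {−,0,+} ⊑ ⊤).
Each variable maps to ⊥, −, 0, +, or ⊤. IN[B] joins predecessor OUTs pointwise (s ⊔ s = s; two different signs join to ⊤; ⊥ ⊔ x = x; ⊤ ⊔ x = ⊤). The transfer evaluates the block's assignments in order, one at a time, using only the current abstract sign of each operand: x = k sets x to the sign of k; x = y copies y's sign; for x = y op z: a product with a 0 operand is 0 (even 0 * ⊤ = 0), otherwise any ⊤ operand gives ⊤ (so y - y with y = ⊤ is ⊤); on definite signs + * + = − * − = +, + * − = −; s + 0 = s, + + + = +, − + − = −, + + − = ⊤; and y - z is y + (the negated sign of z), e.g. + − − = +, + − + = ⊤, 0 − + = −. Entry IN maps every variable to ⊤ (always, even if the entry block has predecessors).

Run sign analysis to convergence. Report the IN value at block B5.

Answer: {a: ⊤, b: 0, c: ⊤, d: -, e: 0, f: -}

Trace:
Fixpoint table:
  B0:  IN=(all ⊤)  OUT={b:-, d:-; rest ⊤}
  B1:  IN={d:-; rest ⊤}  OUT={b:+, d:-; rest ⊤}
  B2:  IN={b:+, d:-; rest ⊤}  OUT={b:0, d:-; rest ⊤}
  B3:  IN={b:0, d:-; rest ⊤}  OUT={b:0, d:-, e:-, f:-; rest ⊤}
  B4:  IN={b:0, d:-, e:-, f:-; rest ⊤}  OUT={b:0, d:-, e:0, f:-; rest ⊤}
  B5:  IN={b:0, d:-, e:0, f:-; rest ⊤}  OUT={b:+, d:-, e:0; rest ⊤}
  B6:  IN={d:-; rest ⊤}  OUT={d:+; rest ⊤}
  B7:  IN={d:+; rest ⊤}  OUT={d:+, e:-; rest ⊤}
  B8:  IN={d:+, e:-; rest ⊤}  OUT={a:-, e:-; rest ⊤}

Merge at B5: IN[B5] = OUT[B4] = {a: ⊤, b: 0, c: ⊤, d: -, e: 0, f: -}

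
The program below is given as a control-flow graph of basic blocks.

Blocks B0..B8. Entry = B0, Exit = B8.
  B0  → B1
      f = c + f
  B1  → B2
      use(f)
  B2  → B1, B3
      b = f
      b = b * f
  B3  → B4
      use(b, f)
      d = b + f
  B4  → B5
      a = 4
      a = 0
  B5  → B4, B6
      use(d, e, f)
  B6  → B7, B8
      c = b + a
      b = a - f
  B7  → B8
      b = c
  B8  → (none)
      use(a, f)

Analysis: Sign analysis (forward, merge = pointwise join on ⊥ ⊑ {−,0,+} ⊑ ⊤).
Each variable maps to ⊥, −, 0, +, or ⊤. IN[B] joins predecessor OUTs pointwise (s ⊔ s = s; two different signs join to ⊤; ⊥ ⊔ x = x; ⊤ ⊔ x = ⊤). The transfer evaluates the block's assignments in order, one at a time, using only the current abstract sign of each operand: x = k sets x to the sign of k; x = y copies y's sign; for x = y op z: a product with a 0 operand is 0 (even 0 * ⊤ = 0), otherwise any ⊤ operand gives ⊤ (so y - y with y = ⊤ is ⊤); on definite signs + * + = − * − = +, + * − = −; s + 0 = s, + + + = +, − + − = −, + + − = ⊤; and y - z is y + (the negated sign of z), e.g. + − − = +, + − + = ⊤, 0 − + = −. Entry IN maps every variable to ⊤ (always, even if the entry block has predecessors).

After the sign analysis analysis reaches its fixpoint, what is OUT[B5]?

Answer: {a: 0, b: ⊤, c: ⊤, d: ⊤, e: ⊤, f: ⊤}

Working:
Per-block solution:
  B0:   IN=(all ⊤)   OUT=(all ⊤)
  B1:   IN=(all ⊤)   OUT=(all ⊤)
  B2:   IN=(all ⊤)   OUT=(all ⊤)
  B3:   IN=(all ⊤)   OUT=(all ⊤)
  B4:   IN=(all ⊤)   OUT={a:0; rest ⊤}
  B5:   IN={a:0; rest ⊤}   OUT={a:0; rest ⊤}
  B6:   IN={a:0; rest ⊤}   OUT={a:0; rest ⊤}
  B7:   IN={a:0; rest ⊤}   OUT={a:0; rest ⊤}
  B8:   IN={a:0; rest ⊤}   OUT={a:0; rest ⊤}

Merge at B5: IN[B5] = OUT[B4] = {a: 0, b: ⊤, c: ⊤, d: ⊤, e: ⊤, f: ⊤}
Applying B5's transfer function to that IN value gives OUT[B5] (row B5 above).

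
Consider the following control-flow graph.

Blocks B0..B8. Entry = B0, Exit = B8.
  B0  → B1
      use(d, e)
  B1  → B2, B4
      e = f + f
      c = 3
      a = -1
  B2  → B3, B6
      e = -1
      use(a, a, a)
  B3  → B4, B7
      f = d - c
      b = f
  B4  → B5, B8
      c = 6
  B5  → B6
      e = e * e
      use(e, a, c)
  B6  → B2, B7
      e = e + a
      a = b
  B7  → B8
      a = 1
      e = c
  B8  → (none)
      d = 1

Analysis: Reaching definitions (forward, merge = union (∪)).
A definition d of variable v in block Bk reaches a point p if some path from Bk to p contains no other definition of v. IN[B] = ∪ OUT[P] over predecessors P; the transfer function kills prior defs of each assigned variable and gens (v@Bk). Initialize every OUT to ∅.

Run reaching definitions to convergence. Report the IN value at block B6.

Per-block solution:
  B0: | IN={} | OUT={}
  B1: | IN={} | OUT={a@B1, c@B1, e@B1}
  B2: | IN={a@B1, a@B6, b@B3, c@B1, c@B4, e@B1, e@B6, f@B3} | OUT={a@B1, a@B6, b@B3, c@B1, c@B4, e@B2, f@B3}
  B3: | IN={a@B1, a@B6, b@B3, c@B1, c@B4, e@B2, f@B3} | OUT={a@B1, a@B6, b@B3, c@B1, c@B4, e@B2, f@B3}
  B4: | IN={a@B1, a@B6, b@B3, c@B1, c@B4, e@B1, e@B2, f@B3} | OUT={a@B1, a@B6, b@B3, c@B4, e@B1, e@B2, f@B3}
  B5: | IN={a@B1, a@B6, b@B3, c@B4, e@B1, e@B2, f@B3} | OUT={a@B1, a@B6, b@B3, c@B4, e@B5, f@B3}
  B6: | IN={a@B1, a@B6, b@B3, c@B1, c@B4, e@B2, e@B5, f@B3} | OUT={a@B6, b@B3, c@B1, c@B4, e@B6, f@B3}
  B7: | IN={a@B1, a@B6, b@B3, c@B1, c@B4, e@B2, e@B6, f@B3} | OUT={a@B7, b@B3, c@B1, c@B4, e@B7, f@B3}
  B8: | IN={a@B1, a@B6, a@B7, b@B3, c@B1, c@B4, e@B1, e@B2, e@B7, f@B3} | OUT={a@B1, a@B6, a@B7, b@B3, c@B1, c@B4, d@B8, e@B1, e@B2, e@B7, f@B3}

Merge at B6: IN[B6] = OUT[B2] ⊔ OUT[B5] = {a@B1, a@B6, b@B3, c@B1, c@B4, e@B2, e@B5, f@B3}

Answer: {a@B1, a@B6, b@B3, c@B1, c@B4, e@B2, e@B5, f@B3}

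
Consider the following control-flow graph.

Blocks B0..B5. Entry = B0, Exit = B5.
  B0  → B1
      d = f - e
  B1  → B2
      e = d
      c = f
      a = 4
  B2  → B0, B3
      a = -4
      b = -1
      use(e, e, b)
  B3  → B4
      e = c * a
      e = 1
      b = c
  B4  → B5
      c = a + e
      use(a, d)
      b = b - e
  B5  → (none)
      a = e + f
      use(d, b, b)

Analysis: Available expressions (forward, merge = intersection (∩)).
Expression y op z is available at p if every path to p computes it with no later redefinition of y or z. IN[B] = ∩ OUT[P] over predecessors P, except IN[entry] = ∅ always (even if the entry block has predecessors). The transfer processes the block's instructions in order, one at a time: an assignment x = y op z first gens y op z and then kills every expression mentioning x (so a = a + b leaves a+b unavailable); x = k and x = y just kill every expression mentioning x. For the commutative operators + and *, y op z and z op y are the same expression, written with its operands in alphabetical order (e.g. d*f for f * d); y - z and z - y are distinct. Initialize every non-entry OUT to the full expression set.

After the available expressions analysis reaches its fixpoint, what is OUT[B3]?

Answer: {a*c}

Working:
Fixpoint table:
  B0:  IN={}  OUT={f-e}
  B1:  IN={f-e}  OUT={}
  B2:  IN={}  OUT={}
  B3:  IN={}  OUT={a*c}
  B4:  IN={a*c}  OUT={a+e}
  B5:  IN={a+e}  OUT={e+f}

Merge at B3: IN[B3] = OUT[B2] = {}
Applying B3's transfer function to that IN value gives OUT[B3] (row B3 above).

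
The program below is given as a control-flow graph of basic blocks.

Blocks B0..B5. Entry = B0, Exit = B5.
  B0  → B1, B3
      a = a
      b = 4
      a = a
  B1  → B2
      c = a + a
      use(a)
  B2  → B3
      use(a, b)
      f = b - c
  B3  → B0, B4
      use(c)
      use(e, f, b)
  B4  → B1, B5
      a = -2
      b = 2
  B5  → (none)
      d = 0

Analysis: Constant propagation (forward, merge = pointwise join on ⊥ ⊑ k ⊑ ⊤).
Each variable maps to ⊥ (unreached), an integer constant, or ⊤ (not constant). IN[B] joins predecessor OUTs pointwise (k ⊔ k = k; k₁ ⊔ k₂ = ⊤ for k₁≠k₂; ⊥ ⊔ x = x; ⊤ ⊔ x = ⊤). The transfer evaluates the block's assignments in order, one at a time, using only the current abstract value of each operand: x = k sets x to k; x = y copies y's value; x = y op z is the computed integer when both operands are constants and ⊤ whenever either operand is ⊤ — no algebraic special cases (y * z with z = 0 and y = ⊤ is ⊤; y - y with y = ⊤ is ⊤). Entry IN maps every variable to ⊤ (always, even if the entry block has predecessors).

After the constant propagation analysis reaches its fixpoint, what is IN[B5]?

Fixpoint table:
  B0: | IN=(all ⊤) | OUT={b:4; rest ⊤}
  B1: | IN=(all ⊤) | OUT=(all ⊤)
  B2: | IN=(all ⊤) | OUT=(all ⊤)
  B3: | IN=(all ⊤) | OUT=(all ⊤)
  B4: | IN=(all ⊤) | OUT={a:-2, b:2; rest ⊤}
  B5: | IN={a:-2, b:2; rest ⊤} | OUT={a:-2, b:2, d:0; rest ⊤}

Merge at B5: IN[B5] = OUT[B4] = {a: -2, b: 2, c: ⊤, d: ⊤, e: ⊤, f: ⊤}

Answer: {a: -2, b: 2, c: ⊤, d: ⊤, e: ⊤, f: ⊤}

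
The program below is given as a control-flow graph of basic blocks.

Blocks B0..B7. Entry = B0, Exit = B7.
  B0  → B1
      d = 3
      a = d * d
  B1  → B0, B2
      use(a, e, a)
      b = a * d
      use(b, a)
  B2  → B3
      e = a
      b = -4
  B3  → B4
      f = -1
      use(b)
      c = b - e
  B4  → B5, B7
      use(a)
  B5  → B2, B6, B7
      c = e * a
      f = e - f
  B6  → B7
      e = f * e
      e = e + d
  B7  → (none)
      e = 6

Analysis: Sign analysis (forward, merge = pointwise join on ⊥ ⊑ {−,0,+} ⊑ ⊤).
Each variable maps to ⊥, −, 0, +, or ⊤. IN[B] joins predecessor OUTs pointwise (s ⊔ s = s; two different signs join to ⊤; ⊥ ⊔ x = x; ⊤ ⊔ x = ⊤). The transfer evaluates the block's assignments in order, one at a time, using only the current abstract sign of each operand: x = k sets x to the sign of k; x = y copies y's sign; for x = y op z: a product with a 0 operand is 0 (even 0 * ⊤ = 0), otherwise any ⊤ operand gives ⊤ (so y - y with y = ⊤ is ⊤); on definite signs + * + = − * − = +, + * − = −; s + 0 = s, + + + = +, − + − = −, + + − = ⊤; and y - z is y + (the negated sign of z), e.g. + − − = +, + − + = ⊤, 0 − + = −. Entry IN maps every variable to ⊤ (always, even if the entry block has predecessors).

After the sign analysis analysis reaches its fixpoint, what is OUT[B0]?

Converged values:
  B0:  IN=(all ⊤)  OUT={a:+, d:+; rest ⊤}
  B1:  IN={a:+, d:+; rest ⊤}  OUT={a:+, b:+, d:+; rest ⊤}
  B2:  IN={a:+, d:+; rest ⊤}  OUT={a:+, b:-, d:+, e:+; rest ⊤}
  B3:  IN={a:+, b:-, d:+, e:+; rest ⊤}  OUT={a:+, b:-, c:-, d:+, e:+, f:-; rest ⊤}
  B4:  IN={a:+, b:-, c:-, d:+, e:+, f:-; rest ⊤}  OUT={a:+, b:-, c:-, d:+, e:+, f:-; rest ⊤}
  B5:  IN={a:+, b:-, c:-, d:+, e:+, f:-; rest ⊤}  OUT={a:+, b:-, c:+, d:+, e:+, f:+; rest ⊤}
  B6:  IN={a:+, b:-, c:+, d:+, e:+, f:+; rest ⊤}  OUT={a:+, b:-, c:+, d:+, e:+, f:+; rest ⊤}
  B7:  IN={a:+, b:-, d:+, e:+; rest ⊤}  OUT={a:+, b:-, d:+, e:+; rest ⊤}

Merge at B0 (entry node, so the boundary value (all ⊤) is joined with the incoming edge(s)): IN[B0] = (all ⊤) ⊔ OUT[B1] = {a: ⊤, b: ⊤, c: ⊤, d: ⊤, e: ⊤, f: ⊤}
Applying B0's transfer function to that IN value gives OUT[B0] (row B0 above).

Answer: {a: +, b: ⊤, c: ⊤, d: +, e: ⊤, f: ⊤}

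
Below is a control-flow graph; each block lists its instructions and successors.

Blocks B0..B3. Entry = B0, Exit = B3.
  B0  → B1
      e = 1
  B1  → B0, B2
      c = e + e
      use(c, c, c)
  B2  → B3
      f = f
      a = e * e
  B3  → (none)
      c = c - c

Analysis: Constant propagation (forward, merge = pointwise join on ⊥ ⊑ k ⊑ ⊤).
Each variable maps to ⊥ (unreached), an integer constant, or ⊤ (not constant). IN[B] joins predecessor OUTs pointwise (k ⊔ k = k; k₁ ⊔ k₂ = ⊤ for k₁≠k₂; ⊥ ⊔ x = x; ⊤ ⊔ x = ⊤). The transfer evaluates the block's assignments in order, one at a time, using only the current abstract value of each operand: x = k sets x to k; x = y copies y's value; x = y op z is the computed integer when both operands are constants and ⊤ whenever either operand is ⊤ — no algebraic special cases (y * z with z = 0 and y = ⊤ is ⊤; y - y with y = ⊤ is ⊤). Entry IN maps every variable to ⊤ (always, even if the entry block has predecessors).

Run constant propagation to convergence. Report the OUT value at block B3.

Fixpoint table:
  B0:  IN=(all ⊤)  OUT={e:1; rest ⊤}
  B1:  IN={e:1; rest ⊤}  OUT={c:2, e:1; rest ⊤}
  B2:  IN={c:2, e:1; rest ⊤}  OUT={a:1, c:2, e:1; rest ⊤}
  B3:  IN={a:1, c:2, e:1; rest ⊤}  OUT={a:1, c:0, e:1; rest ⊤}

Merge at B3: IN[B3] = OUT[B2] = {a: 1, b: ⊤, c: 2, d: ⊤, e: 1, f: ⊤}
Applying B3's transfer function to that IN value gives OUT[B3] (row B3 above).

Answer: {a: 1, b: ⊤, c: 0, d: ⊤, e: 1, f: ⊤}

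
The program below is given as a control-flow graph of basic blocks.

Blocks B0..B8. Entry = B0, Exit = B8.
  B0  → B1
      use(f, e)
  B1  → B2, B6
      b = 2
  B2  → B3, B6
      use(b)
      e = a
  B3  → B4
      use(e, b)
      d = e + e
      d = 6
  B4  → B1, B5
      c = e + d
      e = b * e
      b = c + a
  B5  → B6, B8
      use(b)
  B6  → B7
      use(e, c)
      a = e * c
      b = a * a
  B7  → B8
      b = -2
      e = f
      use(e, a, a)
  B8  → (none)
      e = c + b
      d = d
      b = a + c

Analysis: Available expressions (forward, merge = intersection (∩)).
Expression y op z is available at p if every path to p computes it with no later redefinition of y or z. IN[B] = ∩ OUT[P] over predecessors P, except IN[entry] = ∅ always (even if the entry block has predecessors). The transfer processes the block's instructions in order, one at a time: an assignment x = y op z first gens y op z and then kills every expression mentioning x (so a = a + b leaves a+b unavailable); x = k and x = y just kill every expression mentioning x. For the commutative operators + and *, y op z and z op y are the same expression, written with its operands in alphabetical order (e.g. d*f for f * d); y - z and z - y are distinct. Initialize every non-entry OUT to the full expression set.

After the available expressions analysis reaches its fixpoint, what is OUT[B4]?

Answer: {a+c}

Trace:
Fixpoint table:
  B0:   IN={}   OUT={}
  B1:   IN={}   OUT={}
  B2:   IN={}   OUT={}
  B3:   IN={}   OUT={e+e}
  B4:   IN={e+e}   OUT={a+c}
  B5:   IN={a+c}   OUT={a+c}
  B6:   IN={}   OUT={a*a, c*e}
  B7:   IN={a*a, c*e}   OUT={a*a}
  B8:   IN={}   OUT={a+c}

Merge at B4: IN[B4] = OUT[B3] = {e+e}
Applying B4's transfer function to that IN value gives OUT[B4] (row B4 above).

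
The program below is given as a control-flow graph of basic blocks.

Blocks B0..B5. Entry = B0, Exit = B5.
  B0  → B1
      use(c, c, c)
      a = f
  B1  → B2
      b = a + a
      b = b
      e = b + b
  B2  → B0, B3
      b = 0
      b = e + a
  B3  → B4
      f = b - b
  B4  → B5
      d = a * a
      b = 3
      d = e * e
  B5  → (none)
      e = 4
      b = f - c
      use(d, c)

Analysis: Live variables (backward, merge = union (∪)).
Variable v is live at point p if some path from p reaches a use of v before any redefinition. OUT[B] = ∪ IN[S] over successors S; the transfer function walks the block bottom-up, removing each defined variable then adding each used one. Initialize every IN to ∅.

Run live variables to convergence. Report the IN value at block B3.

Answer: {a, b, c, e}

Working:
Per-block solution:
  B0: | IN={c, f} | OUT={a, c, f}
  B1: | IN={a, c, f} | OUT={a, c, e, f}
  B2: | IN={a, c, e, f} | OUT={a, b, c, e, f}
  B3: | IN={a, b, c, e} | OUT={a, c, e, f}
  B4: | IN={a, c, e, f} | OUT={c, d, f}
  B5: | IN={c, d, f} | OUT={}

Merge at B3: OUT[B3] = IN[B4] = {a, c, e, f}
Applying B3's transfer function to that OUT value gives IN[B3] (row B3 above).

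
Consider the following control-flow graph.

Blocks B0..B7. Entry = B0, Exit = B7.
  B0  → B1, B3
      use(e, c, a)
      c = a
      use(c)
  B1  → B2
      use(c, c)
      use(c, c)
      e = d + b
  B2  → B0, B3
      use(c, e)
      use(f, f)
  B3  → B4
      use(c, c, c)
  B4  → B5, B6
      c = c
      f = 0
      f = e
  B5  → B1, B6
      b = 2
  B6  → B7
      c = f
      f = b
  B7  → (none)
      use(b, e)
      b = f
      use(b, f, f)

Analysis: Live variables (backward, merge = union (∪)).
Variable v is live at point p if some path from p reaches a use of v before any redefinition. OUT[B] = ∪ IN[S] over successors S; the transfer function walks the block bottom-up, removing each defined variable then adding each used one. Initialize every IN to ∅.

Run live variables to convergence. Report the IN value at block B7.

Converged values:
  B0:  IN={a, b, c, d, e, f}  OUT={a, b, c, d, e, f}
  B1:  IN={a, b, c, d, f}  OUT={a, b, c, d, e, f}
  B2:  IN={a, b, c, d, e, f}  OUT={a, b, c, d, e, f}
  B3:  IN={a, b, c, d, e}  OUT={a, b, c, d, e}
  B4:  IN={a, b, c, d, e}  OUT={a, b, c, d, e, f}
  B5:  IN={a, c, d, e, f}  OUT={a, b, c, d, e, f}
  B6:  IN={b, e, f}  OUT={b, e, f}
  B7:  IN={b, e, f}  OUT={}

B7 is the boundary node: OUT[B7] = {}
Applying B7's transfer function to that OUT value gives IN[B7] (row B7 above).

Answer: {b, e, f}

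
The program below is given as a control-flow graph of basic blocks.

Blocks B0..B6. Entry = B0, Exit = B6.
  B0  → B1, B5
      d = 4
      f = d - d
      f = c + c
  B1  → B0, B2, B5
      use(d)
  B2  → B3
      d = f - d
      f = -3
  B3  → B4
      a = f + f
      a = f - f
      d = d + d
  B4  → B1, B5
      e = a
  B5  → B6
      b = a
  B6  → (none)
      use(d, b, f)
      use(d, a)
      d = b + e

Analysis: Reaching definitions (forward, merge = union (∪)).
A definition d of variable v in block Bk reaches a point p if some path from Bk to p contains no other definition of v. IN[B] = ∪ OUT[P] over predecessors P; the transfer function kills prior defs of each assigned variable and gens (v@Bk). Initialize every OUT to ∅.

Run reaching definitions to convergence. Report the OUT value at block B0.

Converged values:
  B0: | IN={a@B3, d@B0, d@B3, e@B4, f@B0, f@B2} | OUT={a@B3, d@B0, e@B4, f@B0}
  B1: | IN={a@B3, d@B0, d@B3, e@B4, f@B0, f@B2} | OUT={a@B3, d@B0, d@B3, e@B4, f@B0, f@B2}
  B2: | IN={a@B3, d@B0, d@B3, e@B4, f@B0, f@B2} | OUT={a@B3, d@B2, e@B4, f@B2}
  B3: | IN={a@B3, d@B2, e@B4, f@B2} | OUT={a@B3, d@B3, e@B4, f@B2}
  B4: | IN={a@B3, d@B3, e@B4, f@B2} | OUT={a@B3, d@B3, e@B4, f@B2}
  B5: | IN={a@B3, d@B0, d@B3, e@B4, f@B0, f@B2} | OUT={a@B3, b@B5, d@B0, d@B3, e@B4, f@B0, f@B2}
  B6: | IN={a@B3, b@B5, d@B0, d@B3, e@B4, f@B0, f@B2} | OUT={a@B3, b@B5, d@B6, e@B4, f@B0, f@B2}

Merge at B0 (entry node, so the boundary value {} is joined with the incoming edge(s)): IN[B0] = {} ⊔ OUT[B1] = {a@B3, d@B0, d@B3, e@B4, f@B0, f@B2}
Applying B0's transfer function to that IN value gives OUT[B0] (row B0 above).

Answer: {a@B3, d@B0, e@B4, f@B0}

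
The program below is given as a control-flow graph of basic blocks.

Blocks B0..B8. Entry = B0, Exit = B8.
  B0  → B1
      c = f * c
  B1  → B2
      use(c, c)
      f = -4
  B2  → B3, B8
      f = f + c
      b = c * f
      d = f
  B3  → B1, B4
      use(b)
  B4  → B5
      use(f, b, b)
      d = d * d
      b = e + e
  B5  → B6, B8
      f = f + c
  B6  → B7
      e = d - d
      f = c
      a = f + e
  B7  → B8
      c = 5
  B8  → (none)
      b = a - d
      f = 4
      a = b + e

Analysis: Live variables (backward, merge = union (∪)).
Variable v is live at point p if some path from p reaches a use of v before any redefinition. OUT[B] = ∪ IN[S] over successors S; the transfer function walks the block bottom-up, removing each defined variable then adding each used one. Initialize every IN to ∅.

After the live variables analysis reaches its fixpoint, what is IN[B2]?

Converged values:
  B0:  IN={a, c, e, f}  OUT={a, c, e}
  B1:  IN={a, c, e}  OUT={a, c, e, f}
  B2:  IN={a, c, e, f}  OUT={a, b, c, d, e, f}
  B3:  IN={a, b, c, d, e, f}  OUT={a, b, c, d, e, f}
  B4:  IN={a, b, c, d, e, f}  OUT={a, c, d, e, f}
  B5:  IN={a, c, d, e, f}  OUT={a, c, d, e}
  B6:  IN={c, d}  OUT={a, d, e}
  B7:  IN={a, d, e}  OUT={a, d, e}
  B8:  IN={a, d, e}  OUT={}

Merge at B2: OUT[B2] = IN[B3] ⊔ IN[B8] = {a, b, c, d, e, f}
Applying B2's transfer function to that OUT value gives IN[B2] (row B2 above).

Answer: {a, c, e, f}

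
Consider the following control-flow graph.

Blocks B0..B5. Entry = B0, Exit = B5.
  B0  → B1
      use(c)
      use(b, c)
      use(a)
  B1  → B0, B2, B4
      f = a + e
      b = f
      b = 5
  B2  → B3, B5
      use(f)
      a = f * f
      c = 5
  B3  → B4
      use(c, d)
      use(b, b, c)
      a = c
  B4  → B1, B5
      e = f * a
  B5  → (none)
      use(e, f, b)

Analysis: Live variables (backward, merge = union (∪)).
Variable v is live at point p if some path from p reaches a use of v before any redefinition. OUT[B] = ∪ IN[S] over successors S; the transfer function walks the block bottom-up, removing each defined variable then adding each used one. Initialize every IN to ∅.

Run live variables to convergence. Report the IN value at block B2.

Answer: {b, d, e, f}

Trace:
Fixpoint table:
  B0:  IN={a, b, c, d, e}  OUT={a, c, d, e}
  B1:  IN={a, c, d, e}  OUT={a, b, c, d, e, f}
  B2:  IN={b, d, e, f}  OUT={b, c, d, e, f}
  B3:  IN={b, c, d, f}  OUT={a, b, c, d, f}
  B4:  IN={a, b, c, d, f}  OUT={a, b, c, d, e, f}
  B5:  IN={b, e, f}  OUT={}

Merge at B2: OUT[B2] = IN[B3] ⊔ IN[B5] = {b, c, d, e, f}
Applying B2's transfer function to that OUT value gives IN[B2] (row B2 above).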